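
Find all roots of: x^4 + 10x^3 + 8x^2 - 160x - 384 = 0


Let p(x) = x^4 + 10x^3 + 8x^2 - 160x - 384. By the rational root theorem (leading coefficient 1), any rational root is an integer divisor of 384: try ±1, ±2, ... in turn.
Test x = 1: value = -525 ≠ 0.
Test x = -1: value = -225 ≠ 0.
Test x = 2: value = -576 ≠ 0.
Test x = -2: value = -96 ≠ 0.
Test x = 3: value = -441 ≠ 0.
Test x = -3: value = -21 ≠ 0.
Test x = 4: value = 0 ✓, so (x - 4) is a factor.
Synthetic division by (x - 4): bring down 1; 1(4) + 10 = 14; 14(4) + 8 = 64; 64(4) - 160 = 96; 96(4) - 384 = 0 → quotient x^3 + 14x^2 + 64x + 96, remainder 0.
Continue with the quotient x^3 + 14x^2 + 64x + 96 (candidates must divide 96; re-test x = 4 first in case it repeats).
Test x = 4: value = 640 ≠ 0.
Test x = -4: value = 0 ✓, so (x + 4) is a factor.
Synthetic division by (x + 4): bring down 1; 1(-4) + 14 = 10; 10(-4) + 64 = 24; 24(-4) + 96 = 0 → quotient x^2 + 10x + 24, remainder 0.
Solve the quadratic x^2 + 10x + 24 = 0: discriminant = 10^2 - 4(1)(24) = 100 - 96 = 4.
sqrt(4) = 2, so x = (-10 ± 2)/2: x = -4 or x = -6.
Collecting all roots found:

x = -6, x = -4 (multiplicity 2), x = 4


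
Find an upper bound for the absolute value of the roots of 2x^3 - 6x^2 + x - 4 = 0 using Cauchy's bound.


Cauchy's bound: all roots r satisfy |r| <= 1 + max(|a_i/a_n|) for i = 0,...,n-1
where a_n is the leading coefficient.

Coefficients: [2, -6, 1, -4]
Leading coefficient a_n = 2
Ratios |a_i/a_n|: 3, 1/2, 2
Maximum ratio: 3
Cauchy's bound: |r| <= 1 + 3 = 4

Upper bound = 4


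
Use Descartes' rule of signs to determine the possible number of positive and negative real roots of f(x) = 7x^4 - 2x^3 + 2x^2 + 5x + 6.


Descartes' rule of signs:

For positive roots, count sign changes in f(x) = 7x^4 - 2x^3 + 2x^2 + 5x + 6:
Signs of coefficients: +, -, +, +, +
Number of sign changes: 2
Possible positive real roots: 2, 0

For negative roots, examine f(-x) = 7x^4 + 2x^3 + 2x^2 - 5x + 6:
Signs of coefficients: +, +, +, -, +
Number of sign changes: 2
Possible negative real roots: 2, 0

Positive roots: 2 or 0; Negative roots: 2 or 0


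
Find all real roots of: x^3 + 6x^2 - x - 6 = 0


Let p(x) = x^3 + 6x^2 - x - 6. By the rational root theorem (leading coefficient 1), any rational root is an integer divisor of 6: try ±1, ±2, ... in turn.
Test x = 1: value = 0 ✓, so (x - 1) is a factor.
Synthetic division by (x - 1): bring down 1; 1(1) + 6 = 7; 7(1) - 1 = 6; 6(1) - 6 = 0 → quotient x^2 + 7x + 6, remainder 0.
Solve the quadratic x^2 + 7x + 6 = 0: discriminant = 7^2 - 4(1)(6) = 49 - 24 = 25.
sqrt(25) = 5, so x = (-7 ± 5)/2: x = -1 or x = -6.

x = -6, x = -1, x = 1


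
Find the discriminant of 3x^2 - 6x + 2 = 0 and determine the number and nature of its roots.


For ax^2 + bx + c = 0, discriminant D = b^2 - 4ac
Here a = 3, b = -6, c = 2
D = (-6)^2 - 4(3)(2) = 36 - 24 = 12

D = 12 > 0 but not a perfect square
The equation has 2 distinct real irrational roots.

Discriminant = 12, 2 distinct real irrational roots


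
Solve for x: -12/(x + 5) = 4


Multiply both sides by (x + 5): -12 = 4(x + 5)
Distribute: -12 = 4x + 20
4x = -12 - 20 = -32
x = -8

x = -8


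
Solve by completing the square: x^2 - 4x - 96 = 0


Start: x^2 - 4x - 96 = 0
Move constant: x^2 - 4x = 96
Half of -4 is -2, squared is 4
Add 4 to both sides: x^2 - 4x + 4 = 100
(x - 2)^2 = 100
x - 2 = ±10
x = 2 + 10 = 12 or x = 2 - 10 = -8

x = -8, x = 12


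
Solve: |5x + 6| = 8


An absolute value equation |expr| = 8 gives two cases:
Case 1: 5x + 6 = 8
  5x = 2, so x = 2/5
Case 2: 5x + 6 = -8
  5x = -14, so x = -14/5

x = -14/5, x = 2/5


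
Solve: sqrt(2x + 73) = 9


Square both sides: 2x + 73 = 9^2 = 81
2x = 81 - 73 = 8
x = 4
Check: sqrt(2*4 + 73) = sqrt(81) = 9 ✓

x = 4


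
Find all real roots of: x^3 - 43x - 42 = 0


Let p(x) = x^3 - 43x - 42. By the rational root theorem (leading coefficient 1), any rational root is an integer divisor of 42: try ±1, ±2, ... in turn.
Test x = 1: value = -84 ≠ 0.
Test x = -1: value = 0 ✓, so (x + 1) is a factor.
Synthetic division by (x + 1): bring down 1; 1(-1) + 0 = -1; (-1)(-1) - 43 = -42; (-42)(-1) - 42 = 0 → quotient x^2 - x - 42, remainder 0.
Solve the quadratic x^2 - x - 42 = 0: discriminant = (-1)^2 - 4(1)(-42) = 1 + 168 = 169.
sqrt(169) = 13, so x = (1 ± 13)/2: x = 7 or x = -6.

x = -6, x = -1, x = 7


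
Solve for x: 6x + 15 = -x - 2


Starting with: 6x + 15 = -x - 2
Move all x terms to left: (6 + 1)x = -2 - 15
Simplify: 7x = -17
Divide both sides by 7: x = -17/7

x = -17/7


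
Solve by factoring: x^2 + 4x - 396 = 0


We need two numbers that multiply to -396 and add to 4.
Those numbers are -18 and 22 (since (-18) * 22 = -396 and (-18) + 22 = 4).
So x^2 + 4x - 396 = (x - 18)(x + 22) = 0
Setting each factor to zero: x = 18 or x = -22

x = -22, x = 18


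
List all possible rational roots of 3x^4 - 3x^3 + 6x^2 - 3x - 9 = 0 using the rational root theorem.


Rational root theorem: possible roots are ±p/q where:
  p divides the constant term (-9): p ∈ {1, 3, 9}
  q divides the leading coefficient (3): q ∈ {1, 3}

All possible rational roots: -9, -3, -1, -1/3, 1/3, 1, 3, 9

-9, -3, -1, -1/3, 1/3, 1, 3, 9


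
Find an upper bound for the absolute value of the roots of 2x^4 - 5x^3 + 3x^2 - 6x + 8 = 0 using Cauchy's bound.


Cauchy's bound: all roots r satisfy |r| <= 1 + max(|a_i/a_n|) for i = 0,...,n-1
where a_n is the leading coefficient.

Coefficients: [2, -5, 3, -6, 8]
Leading coefficient a_n = 2
Ratios |a_i/a_n|: 5/2, 3/2, 3, 4
Maximum ratio: 4
Cauchy's bound: |r| <= 1 + 4 = 5

Upper bound = 5


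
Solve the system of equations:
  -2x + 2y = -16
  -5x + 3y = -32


Using Cramer's rule:
Determinant D = (-2)(3) - (-5)(2) = -6 + 10 = 4
Dx = (-16)(3) - (-32)(2) = -48 + 64 = 16
Dy = (-2)(-32) - (-5)(-16) = 64 - 80 = -16
x = Dx/D = 16/4 = 4
y = Dy/D = -16/4 = -4

x = 4, y = -4


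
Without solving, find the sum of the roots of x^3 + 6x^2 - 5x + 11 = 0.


By Vieta's formulas for x^3 + bx^2 + cx + d = 0:
  r1 + r2 + r3 = -b/a = -6
  r1*r2 + r1*r3 + r2*r3 = c/a = -5
  r1*r2*r3 = -d/a = -11


Sum = -6


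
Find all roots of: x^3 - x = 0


The constant term is 0, so x = 0 is a root. Factor out x:
  x^2 - 1 = 0
Solve the quadratic x^2 - 1 = 0: discriminant = 0^2 - 4(1)(-1) = 0 + 4 = 4.
sqrt(4) = 2, so x = (0 ± 2)/2: x = 1 or x = -1.
Collecting all roots found:

x = -1, x = 0, x = 1


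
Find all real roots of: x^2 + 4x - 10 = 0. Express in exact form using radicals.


Using the quadratic formula: x = (-b ± sqrt(b^2 - 4ac)) / (2a)
Here a = 1, b = 4, c = -10
Discriminant = b^2 - 4ac = 4^2 - 4(1)(-10) = 16 + 40 = 56
Since discriminant = 56 > 0, there are two real roots.
x = (-4 ± 2*sqrt(14)) / 2
Simplifying: x = -2 ± sqrt(14)
Numerically: x ≈ 1.7417 or x ≈ -5.7417

x = -2 + sqrt(14) or x = -2 - sqrt(14)


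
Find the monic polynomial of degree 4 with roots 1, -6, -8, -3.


A monic polynomial with roots 1, -6, -8, -3 is:
p(x) = (x - 1)(x + 6)(x + 8)(x + 3)
After multiplying by (x - 1): x - 1
After multiplying by (x + 6): x^2 + 5x - 6
After multiplying by (x + 8): x^3 + 13x^2 + 34x - 48
After multiplying by (x + 3): x^4 + 16x^3 + 73x^2 + 54x - 144

x^4 + 16x^3 + 73x^2 + 54x - 144


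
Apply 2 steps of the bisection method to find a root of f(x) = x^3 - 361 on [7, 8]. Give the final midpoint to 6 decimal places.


f(x) = x^3 - 361
f(7) = -18 < 0
f(8) = 151 > 0

Step 1: midpoint = (7.000000 + 8.000000)/2 = 7.500000
  f(7.500000) = 60.875000
  f(mid) > 0, so root is in [7.000000, 7.500000]

Step 2: midpoint = (7.000000 + 7.500000)/2 = 7.250000
  f(7.250000) = 20.078125
  f(mid) > 0, so root is in [7.000000, 7.250000]

midpoint = 7.250000


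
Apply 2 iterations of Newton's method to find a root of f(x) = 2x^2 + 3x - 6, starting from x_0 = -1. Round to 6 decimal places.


Newton's method: x_(n+1) = x_n - f(x_n)/f'(x_n)
f(x) = 2x^2 + 3x - 6
f'(x) = 4x + 3

Iteration 1:
  f(-1.000000) = -7.000000
  f'(-1.000000) = -1.000000
  x_1 = -1.000000 - (-7.000000)/(-1.000000) = -8.000000

Iteration 2:
  f(-8.000000) = 98.000000
  f'(-8.000000) = -29.000000
  x_2 = -8.000000 - (98.000000)/(-29.000000) = -4.620690

x_2 = -4.620690


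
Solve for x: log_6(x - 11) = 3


Convert to exponential form: x - 11 = 6^3 = 216
x = 216 + 11 = 227
Check: log_6(227 - 11) = log_6(216) = log_6(216) = 3 ✓

x = 227


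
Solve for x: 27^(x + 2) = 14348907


Express both sides with the same base.
14348907 = 27^5
Since the bases match, equate exponents: x + 2 = 5
So x = 5 - (2) = 3

x = 3


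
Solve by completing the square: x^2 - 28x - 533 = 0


Start: x^2 - 28x - 533 = 0
Move constant: x^2 - 28x = 533
Half of -28 is -14, squared is 196
Add 196 to both sides: x^2 - 28x + 196 = 729
(x - 14)^2 = 729
x - 14 = ±27
x = 14 + 27 = 41 or x = 14 - 27 = -13

x = -13, x = 41


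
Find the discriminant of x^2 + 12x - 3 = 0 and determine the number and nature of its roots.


For ax^2 + bx + c = 0, discriminant D = b^2 - 4ac
Here a = 1, b = 12, c = -3
D = (12)^2 - 4(1)(-3) = 144 + 12 = 156

D = 156 > 0 but not a perfect square
The equation has 2 distinct real irrational roots.

Discriminant = 156, 2 distinct real irrational roots


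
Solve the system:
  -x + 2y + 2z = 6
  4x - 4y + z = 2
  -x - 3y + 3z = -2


Using Cramer's rule. Expand each determinant along the first row.
D  = (-1)*[(-4)*3 - 1*(-3)] - 2*[4*3 - 1*(-1)] + 2*[4*(-3) - (-4)*(-1)]
  = (-1)*(-9) - 2*(13) + 2*(-16) = -49
Dx = 6*[(-4)*3 - 1*(-3)] - 2*[2*3 - 1*(-2)] + 2*[2*(-3) - (-4)*(-2)]
  = 6*(-9) - 2*(8) + 2*(-14) = -98
Dy = (-1)*[2*3 - 1*(-2)] - 6*[4*3 - 1*(-1)] + 2*[4*(-2) - 2*(-1)]
  = (-1)*(8) - 6*(13) + 2*(-6) = -98
Dz = (-1)*[(-4)*(-2) - 2*(-3)] - 2*[4*(-2) - 2*(-1)] + 6*[4*(-3) - (-4)*(-1)]
  = (-1)*(14) - 2*(-6) + 6*(-16) = -98
x = Dx/D = -98/-49 = 2, y = Dy/D = -98/-49 = 2, z = Dz/D = -98/-49 = 2
Check eq1: (-1)(2) + (2)(2) + (2)(2) = 6 = 6 ✓
Check eq2: (4)(2) + (-4)(2) + (1)(2) = 2 = 2 ✓
Check eq3: (-1)(2) + (-3)(2) + (3)(2) = -2 = -2 ✓

x = 2, y = 2, z = 2


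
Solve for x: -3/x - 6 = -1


Subtract -6 from both sides: -3/x = 5
Multiply both sides by x: -3 = 5 * x
Divide by 5: x = -3/5

x = -3/5


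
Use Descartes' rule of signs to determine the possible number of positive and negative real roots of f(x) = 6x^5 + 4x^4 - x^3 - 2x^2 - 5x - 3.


Descartes' rule of signs:

For positive roots, count sign changes in f(x) = 6x^5 + 4x^4 - x^3 - 2x^2 - 5x - 3:
Signs of coefficients: +, +, -, -, -, -
Number of sign changes: 1
Possible positive real roots: 1

For negative roots, examine f(-x) = -6x^5 + 4x^4 + x^3 - 2x^2 + 5x - 3:
Signs of coefficients: -, +, +, -, +, -
Number of sign changes: 4
Possible negative real roots: 4, 2, 0

Positive roots: 1; Negative roots: 4 or 2 or 0


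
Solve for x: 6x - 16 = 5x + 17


Starting with: 6x - 16 = 5x + 17
Move all x terms to left: (6 - 5)x = 17 + 16
Simplify: x = 33
Divide both sides by 1: x = 33

x = 33


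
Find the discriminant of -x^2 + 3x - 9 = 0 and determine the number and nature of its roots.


For ax^2 + bx + c = 0, discriminant D = b^2 - 4ac
Here a = -1, b = 3, c = -9
D = (3)^2 - 4(-1)(-9) = 9 - 36 = -27

D = -27 < 0
The equation has no real roots (2 complex conjugate roots).

Discriminant = -27, no real roots (2 complex conjugate roots)


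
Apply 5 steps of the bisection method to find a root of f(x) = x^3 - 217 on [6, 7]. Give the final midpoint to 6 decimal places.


f(x) = x^3 - 217
f(6) = -1 < 0
f(7) = 126 > 0

Step 1: midpoint = (6.000000 + 7.000000)/2 = 6.500000
  f(6.500000) = 57.625000
  f(mid) > 0, so root is in [6.000000, 6.500000]

Step 2: midpoint = (6.000000 + 6.500000)/2 = 6.250000
  f(6.250000) = 27.140625
  f(mid) > 0, so root is in [6.000000, 6.250000]

Step 3: midpoint = (6.000000 + 6.250000)/2 = 6.125000
  f(6.125000) = 12.783203
  f(mid) > 0, so root is in [6.000000, 6.125000]

Step 4: midpoint = (6.000000 + 6.125000)/2 = 6.062500
  f(6.062500) = 5.820557
  f(mid) > 0, so root is in [6.000000, 6.062500]

Step 5: midpoint = (6.000000 + 6.062500)/2 = 6.031250
  f(6.031250) = 2.392609
  f(mid) > 0, so root is in [6.000000, 6.031250]

midpoint = 6.031250


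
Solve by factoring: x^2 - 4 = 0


We need two numbers that multiply to -4 and add to 0.
Those numbers are 2 and -2 (since 2 * (-2) = -4 and 2 + (-2) = 0).
So x^2 - 4 = (x + 2)(x - 2) = 0
Setting each factor to zero: x = -2 or x = 2

x = -2, x = 2


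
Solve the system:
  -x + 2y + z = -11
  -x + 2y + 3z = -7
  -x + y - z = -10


Using Cramer's rule. Expand each determinant along the first row.
D  = (-1)*[2*(-1) - 3*1] - 2*[(-1)*(-1) - 3*(-1)] + 1*[(-1)*1 - 2*(-1)]
  = (-1)*(-5) - 2*(4) + 1*(1) = -2
Dx = (-11)*[2*(-1) - 3*1] - 2*[(-7)*(-1) - 3*(-10)] + 1*[(-7)*1 - 2*(-10)]
  = (-11)*(-5) - 2*(37) + 1*(13) = -6
Dy = (-1)*[(-7)*(-1) - 3*(-10)] - (-11)*[(-1)*(-1) - 3*(-1)] + 1*[(-1)*(-10) - (-7)*(-1)]
  = (-1)*(37) - (-11)*(4) + 1*(3) = 10
Dz = (-1)*[2*(-10) - (-7)*1] - 2*[(-1)*(-10) - (-7)*(-1)] + (-11)*[(-1)*1 - 2*(-1)]
  = (-1)*(-13) - 2*(3) + (-11)*(1) = -4
x = Dx/D = -6/-2 = 3, y = Dy/D = 10/-2 = -5, z = Dz/D = -4/-2 = 2
Check eq1: (-1)(3) + (2)(-5) + (1)(2) = -11 = -11 ✓
Check eq2: (-1)(3) + (2)(-5) + (3)(2) = -7 = -7 ✓
Check eq3: (-1)(3) + (1)(-5) + (-1)(2) = -10 = -10 ✓

x = 3, y = -5, z = 2


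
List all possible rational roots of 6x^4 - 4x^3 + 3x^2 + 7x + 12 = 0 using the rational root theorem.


Rational root theorem: possible roots are ±p/q where:
  p divides the constant term (12): p ∈ {1, 2, 3, 4, 6, 12}
  q divides the leading coefficient (6): q ∈ {1, 2, 3, 6}

All possible rational roots: -12, -6, -4, -3, -2, -3/2, -4/3, -1, -2/3, -1/2, -1/3, -1/6, 1/6, 1/3, 1/2, 2/3, 1, 4/3, 3/2, 2, 3, 4, 6, 12

-12, -6, -4, -3, -2, -3/2, -4/3, -1, -2/3, -1/2, -1/3, -1/6, 1/6, 1/3, 1/2, 2/3, 1, 4/3, 3/2, 2, 3, 4, 6, 12


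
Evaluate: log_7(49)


We need the exponent such that 7^? = 49
7^2 = 49
Therefore log_7(49) = 2

2


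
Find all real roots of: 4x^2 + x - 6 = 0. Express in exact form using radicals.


Using the quadratic formula: x = (-b ± sqrt(b^2 - 4ac)) / (2a)
Here a = 4, b = 1, c = -6
Discriminant = b^2 - 4ac = 1^2 - 4(4)(-6) = 1 + 96 = 97
Since discriminant = 97 > 0, there are two real roots.
x = (-1 ± sqrt(97)) / 8
Numerically: x ≈ 1.1061 or x ≈ -1.3561

x = (-1 + sqrt(97)) / 8 or x = (-1 - sqrt(97)) / 8


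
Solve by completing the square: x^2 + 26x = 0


Start: x^2 + 26x + 0 = 0
Move constant: x^2 + 26x = 0
Half of 26 is 13, squared is 169
Add 169 to both sides: x^2 + 26x + 169 = 169
(x + 13)^2 = 169
x + 13 = ±13
x = -13 + 13 = 0 or x = -13 - 13 = -26

x = -26, x = 0


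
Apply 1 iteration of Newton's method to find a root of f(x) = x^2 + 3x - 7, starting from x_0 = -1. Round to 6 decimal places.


Newton's method: x_(n+1) = x_n - f(x_n)/f'(x_n)
f(x) = x^2 + 3x - 7
f'(x) = 2x + 3

Iteration 1:
  f(-1.000000) = -9.000000
  f'(-1.000000) = 1.000000
  x_1 = -1.000000 - (-9.000000)/(1.000000) = 8.000000

x_1 = 8.000000


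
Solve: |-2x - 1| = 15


An absolute value equation |expr| = 15 gives two cases:
Case 1: -2x - 1 = 15
  -2x = 16, so x = -8
Case 2: -2x - 1 = -15
  -2x = -14, so x = 7

x = -8, x = 7


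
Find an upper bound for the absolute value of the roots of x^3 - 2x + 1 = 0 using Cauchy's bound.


Cauchy's bound: all roots r satisfy |r| <= 1 + max(|a_i/a_n|) for i = 0,...,n-1
where a_n is the leading coefficient.

Coefficients: [1, 0, -2, 1]
Leading coefficient a_n = 1
Ratios |a_i/a_n|: 0, 2, 1
Maximum ratio: 2
Cauchy's bound: |r| <= 1 + 2 = 3

Upper bound = 3


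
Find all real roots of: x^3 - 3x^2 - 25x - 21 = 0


Let p(x) = x^3 - 3x^2 - 25x - 21. By the rational root theorem (leading coefficient 1), any rational root is an integer divisor of 21: try ±1, ±2, ... in turn.
Test x = 1: value = -48 ≠ 0.
Test x = -1: value = 0 ✓, so (x + 1) is a factor.
Synthetic division by (x + 1): bring down 1; 1(-1) - 3 = -4; (-4)(-1) - 25 = -21; (-21)(-1) - 21 = 0 → quotient x^2 - 4x - 21, remainder 0.
Solve the quadratic x^2 - 4x - 21 = 0: discriminant = (-4)^2 - 4(1)(-21) = 16 + 84 = 100.
sqrt(100) = 10, so x = (4 ± 10)/2: x = 7 or x = -3.

x = -3, x = -1, x = 7


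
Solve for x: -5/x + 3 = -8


Subtract 3 from both sides: -5/x = -11
Multiply both sides by x: -5 = -11 * x
Divide by -11: x = 5/11

x = 5/11


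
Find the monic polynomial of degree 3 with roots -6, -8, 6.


A monic polynomial with roots -6, -8, 6 is:
p(x) = (x + 6)(x + 8)(x - 6)
After multiplying by (x + 6): x + 6
After multiplying by (x + 8): x^2 + 14x + 48
After multiplying by (x - 6): x^3 + 8x^2 - 36x - 288

x^3 + 8x^2 - 36x - 288


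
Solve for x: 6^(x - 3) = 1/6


Express both sides with the same base.
1/6 = 6^(-1)
Since the bases match, equate exponents: x - 3 = -1
So x = -1 - (-3) = 2

x = 2


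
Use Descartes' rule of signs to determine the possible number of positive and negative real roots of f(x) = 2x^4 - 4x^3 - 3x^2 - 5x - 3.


Descartes' rule of signs:

For positive roots, count sign changes in f(x) = 2x^4 - 4x^3 - 3x^2 - 5x - 3:
Signs of coefficients: +, -, -, -, -
Number of sign changes: 1
Possible positive real roots: 1

For negative roots, examine f(-x) = 2x^4 + 4x^3 - 3x^2 + 5x - 3:
Signs of coefficients: +, +, -, +, -
Number of sign changes: 3
Possible negative real roots: 3, 1

Positive roots: 1; Negative roots: 3 or 1


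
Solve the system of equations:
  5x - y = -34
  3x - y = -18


Using Cramer's rule:
Determinant D = (5)(-1) - (3)(-1) = -5 + 3 = -2
Dx = (-34)(-1) - (-18)(-1) = 34 - 18 = 16
Dy = (5)(-18) - (3)(-34) = -90 + 102 = 12
x = Dx/D = 16/-2 = -8
y = Dy/D = 12/-2 = -6

x = -8, y = -6


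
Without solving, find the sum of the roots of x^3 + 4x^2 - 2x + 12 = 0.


By Vieta's formulas for x^3 + bx^2 + cx + d = 0:
  r1 + r2 + r3 = -b/a = -4
  r1*r2 + r1*r3 + r2*r3 = c/a = -2
  r1*r2*r3 = -d/a = -12


Sum = -4


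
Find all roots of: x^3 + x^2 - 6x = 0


The constant term is 0, so x = 0 is a root. Factor out x:
  x^2 + x - 6 = 0
Solve the quadratic x^2 + x - 6 = 0: discriminant = 1^2 - 4(1)(-6) = 1 + 24 = 25.
sqrt(25) = 5, so x = (-1 ± 5)/2: x = 2 or x = -3.
Collecting all roots found:

x = -3, x = 0, x = 2


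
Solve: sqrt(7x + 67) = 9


Square both sides: 7x + 67 = 9^2 = 81
7x = 81 - 67 = 14
x = 2
Check: sqrt(7*2 + 67) = sqrt(81) = 9 ✓

x = 2


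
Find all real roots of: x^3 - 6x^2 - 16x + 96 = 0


Let p(x) = x^3 - 6x^2 - 16x + 96. By the rational root theorem (leading coefficient 1), any rational root is an integer divisor of 96: try ±1, ±2, ... in turn.
Test x = 1: value = 75 ≠ 0.
Test x = -1: value = 105 ≠ 0.
Test x = 2: value = 48 ≠ 0.
Test x = -2: value = 96 ≠ 0.
Test x = 3: value = 21 ≠ 0.
Test x = -3: value = 63 ≠ 0.
Test x = 4: value = 0 ✓, so (x - 4) is a factor.
Synthetic division by (x - 4): bring down 1; 1(4) - 6 = -2; (-2)(4) - 16 = -24; (-24)(4) + 96 = 0 → quotient x^2 - 2x - 24, remainder 0.
Solve the quadratic x^2 - 2x - 24 = 0: discriminant = (-2)^2 - 4(1)(-24) = 4 + 96 = 100.
sqrt(100) = 10, so x = (2 ± 10)/2: x = 6 or x = -4.

x = -4, x = 4, x = 6


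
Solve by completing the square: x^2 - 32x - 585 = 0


Start: x^2 - 32x - 585 = 0
Move constant: x^2 - 32x = 585
Half of -32 is -16, squared is 256
Add 256 to both sides: x^2 - 32x + 256 = 841
(x - 16)^2 = 841
x - 16 = ±29
x = 16 + 29 = 45 or x = 16 - 29 = -13

x = -13, x = 45


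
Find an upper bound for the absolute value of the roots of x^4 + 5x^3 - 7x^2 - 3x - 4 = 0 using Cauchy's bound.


Cauchy's bound: all roots r satisfy |r| <= 1 + max(|a_i/a_n|) for i = 0,...,n-1
where a_n is the leading coefficient.

Coefficients: [1, 5, -7, -3, -4]
Leading coefficient a_n = 1
Ratios |a_i/a_n|: 5, 7, 3, 4
Maximum ratio: 7
Cauchy's bound: |r| <= 1 + 7 = 8

Upper bound = 8


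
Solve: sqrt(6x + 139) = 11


Square both sides: 6x + 139 = 11^2 = 121
6x = 121 - 139 = -18
x = -3
Check: sqrt(6*(-3) + 139) = sqrt(121) = 11 ✓

x = -3


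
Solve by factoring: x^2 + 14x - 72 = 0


We need two numbers that multiply to -72 and add to 14.
Those numbers are -4 and 18 (since (-4) * 18 = -72 and (-4) + 18 = 14).
So x^2 + 14x - 72 = (x - 4)(x + 18) = 0
Setting each factor to zero: x = 4 or x = -18

x = -18, x = 4


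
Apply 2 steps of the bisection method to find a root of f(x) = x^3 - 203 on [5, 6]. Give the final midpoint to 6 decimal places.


f(x) = x^3 - 203
f(5) = -78 < 0
f(6) = 13 > 0

Step 1: midpoint = (5.000000 + 6.000000)/2 = 5.500000
  f(5.500000) = -36.625000
  f(mid) < 0, so root is in [5.500000, 6.000000]

Step 2: midpoint = (5.500000 + 6.000000)/2 = 5.750000
  f(5.750000) = -12.890625
  f(mid) < 0, so root is in [5.750000, 6.000000]

midpoint = 5.750000


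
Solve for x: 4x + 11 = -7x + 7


Starting with: 4x + 11 = -7x + 7
Move all x terms to left: (4 + 7)x = 7 - 11
Simplify: 11x = -4
Divide both sides by 11: x = -4/11

x = -4/11


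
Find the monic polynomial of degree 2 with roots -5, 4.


A monic polynomial with roots -5, 4 is:
p(x) = (x + 5)(x - 4)
After multiplying by (x + 5): x + 5
After multiplying by (x - 4): x^2 + x - 20

x^2 + x - 20


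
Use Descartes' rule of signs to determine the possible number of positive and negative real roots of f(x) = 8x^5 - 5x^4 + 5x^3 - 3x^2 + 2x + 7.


Descartes' rule of signs:

For positive roots, count sign changes in f(x) = 8x^5 - 5x^4 + 5x^3 - 3x^2 + 2x + 7:
Signs of coefficients: +, -, +, -, +, +
Number of sign changes: 4
Possible positive real roots: 4, 2, 0

For negative roots, examine f(-x) = -8x^5 - 5x^4 - 5x^3 - 3x^2 - 2x + 7:
Signs of coefficients: -, -, -, -, -, +
Number of sign changes: 1
Possible negative real roots: 1

Positive roots: 4 or 2 or 0; Negative roots: 1


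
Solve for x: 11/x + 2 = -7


Subtract 2 from both sides: 11/x = -9
Multiply both sides by x: 11 = -9 * x
Divide by -9: x = -11/9

x = -11/9


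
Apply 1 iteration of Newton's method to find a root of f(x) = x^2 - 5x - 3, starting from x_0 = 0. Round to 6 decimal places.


Newton's method: x_(n+1) = x_n - f(x_n)/f'(x_n)
f(x) = x^2 - 5x - 3
f'(x) = 2x - 5

Iteration 1:
  f(0.000000) = -3.000000
  f'(0.000000) = -5.000000
  x_1 = 0.000000 - (-3.000000)/(-5.000000) = -0.600000

x_1 = -0.600000


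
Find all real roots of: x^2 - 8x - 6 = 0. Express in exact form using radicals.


Using the quadratic formula: x = (-b ± sqrt(b^2 - 4ac)) / (2a)
Here a = 1, b = -8, c = -6
Discriminant = b^2 - 4ac = (-8)^2 - 4(1)(-6) = 64 + 24 = 88
Since discriminant = 88 > 0, there are two real roots.
x = (8 ± 2*sqrt(22)) / 2
Simplifying: x = 4 ± sqrt(22)
Numerically: x ≈ 8.6904 or x ≈ -0.6904

x = 4 + sqrt(22) or x = 4 - sqrt(22)


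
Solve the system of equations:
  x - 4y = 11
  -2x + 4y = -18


Using Cramer's rule:
Determinant D = (1)(4) - (-2)(-4) = 4 - 8 = -4
Dx = (11)(4) - (-18)(-4) = 44 - 72 = -28
Dy = (1)(-18) - (-2)(11) = -18 + 22 = 4
x = Dx/D = -28/-4 = 7
y = Dy/D = 4/-4 = -1

x = 7, y = -1


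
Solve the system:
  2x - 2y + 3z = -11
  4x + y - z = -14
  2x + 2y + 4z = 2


Using Cramer's rule. Expand each determinant along the first row.
D  = 2*[1*4 - (-1)*2] - (-2)*[4*4 - (-1)*2] + 3*[4*2 - 1*2]
  = 2*(6) - (-2)*(18) + 3*(6) = 66
Dx = (-11)*[1*4 - (-1)*2] - (-2)*[(-14)*4 - (-1)*2] + 3*[(-14)*2 - 1*2]
  = (-11)*(6) - (-2)*(-54) + 3*(-30) = -264
Dy = 2*[(-14)*4 - (-1)*2] - (-11)*[4*4 - (-1)*2] + 3*[4*2 - (-14)*2]
  = 2*(-54) - (-11)*(18) + 3*(36) = 198
Dz = 2*[1*2 - (-14)*2] - (-2)*[4*2 - (-14)*2] + (-11)*[4*2 - 1*2]
  = 2*(30) - (-2)*(36) + (-11)*(6) = 66
x = Dx/D = -264/66 = -4, y = Dy/D = 198/66 = 3, z = Dz/D = 66/66 = 1
Check eq1: (2)(-4) + (-2)(3) + (3)(1) = -11 = -11 ✓
Check eq2: (4)(-4) + (1)(3) + (-1)(1) = -14 = -14 ✓
Check eq3: (2)(-4) + (2)(3) + (4)(1) = 2 = 2 ✓

x = -4, y = 3, z = 1


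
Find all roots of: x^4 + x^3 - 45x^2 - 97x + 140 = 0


Let p(x) = x^4 + x^3 - 45x^2 - 97x + 140. By the rational root theorem (leading coefficient 1), any rational root is an integer divisor of 140: try ±1, ±2, ... in turn.
Test x = 1: value = 0 ✓, so (x - 1) is a factor.
Synthetic division by (x - 1): bring down 1; 1(1) + 1 = 2; 2(1) - 45 = -43; (-43)(1) - 97 = -140; (-140)(1) + 140 = 0 → quotient x^3 + 2x^2 - 43x - 140, remainder 0.
Continue with the quotient x^3 + 2x^2 - 43x - 140 (candidates must divide 140; re-test x = 1 first in case it repeats).
Test x = 1: value = -180 ≠ 0.
Test x = -1: value = -96 ≠ 0.
Test x = 2: value = -210 ≠ 0.
Test x = -2: value = -54 ≠ 0.
Test x = 4: value = -216 ≠ 0.
Test x = -4: value = 0 ✓, so (x + 4) is a factor.
Synthetic division by (x + 4): bring down 1; 1(-4) + 2 = -2; (-2)(-4) - 43 = -35; (-35)(-4) - 140 = 0 → quotient x^2 - 2x - 35, remainder 0.
Solve the quadratic x^2 - 2x - 35 = 0: discriminant = (-2)^2 - 4(1)(-35) = 4 + 140 = 144.
sqrt(144) = 12, so x = (2 ± 12)/2: x = 7 or x = -5.
Collecting all roots found:

x = -5, x = -4, x = 1, x = 7


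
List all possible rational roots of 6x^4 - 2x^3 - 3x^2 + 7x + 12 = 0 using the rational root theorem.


Rational root theorem: possible roots are ±p/q where:
  p divides the constant term (12): p ∈ {1, 2, 3, 4, 6, 12}
  q divides the leading coefficient (6): q ∈ {1, 2, 3, 6}

All possible rational roots: -12, -6, -4, -3, -2, -3/2, -4/3, -1, -2/3, -1/2, -1/3, -1/6, 1/6, 1/3, 1/2, 2/3, 1, 4/3, 3/2, 2, 3, 4, 6, 12

-12, -6, -4, -3, -2, -3/2, -4/3, -1, -2/3, -1/2, -1/3, -1/6, 1/6, 1/3, 1/2, 2/3, 1, 4/3, 3/2, 2, 3, 4, 6, 12


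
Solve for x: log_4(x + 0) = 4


Convert to exponential form: x + 0 = 4^4 = 256
x = 256 - 0 = 256
Check: log_4(256 + 0) = log_4(256) = log_4(256) = 4 ✓

x = 256


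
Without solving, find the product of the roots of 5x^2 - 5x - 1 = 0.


By Vieta's formulas for ax^2 + bx + c = 0:
  Sum of roots = -b/a
  Product of roots = c/a

Here a = 5, b = -5, c = -1
Sum = -(-5)/5 = 1
Product = -1/5 = -1/5

Product = -1/5


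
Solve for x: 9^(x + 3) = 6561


Express both sides with the same base.
6561 = 9^4
Since the bases match, equate exponents: x + 3 = 4
So x = 4 - (3) = 1

x = 1


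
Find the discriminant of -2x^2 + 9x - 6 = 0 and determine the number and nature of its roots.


For ax^2 + bx + c = 0, discriminant D = b^2 - 4ac
Here a = -2, b = 9, c = -6
D = (9)^2 - 4(-2)(-6) = 81 - 48 = 33

D = 33 > 0 but not a perfect square
The equation has 2 distinct real irrational roots.

Discriminant = 33, 2 distinct real irrational roots


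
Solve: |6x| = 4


An absolute value equation |expr| = 4 gives two cases:
Case 1: 6x = 4
  6x = 4, so x = 2/3
Case 2: 6x = -4
  6x = -4, so x = -2/3

x = -2/3, x = 2/3


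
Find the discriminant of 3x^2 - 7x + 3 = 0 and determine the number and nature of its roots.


For ax^2 + bx + c = 0, discriminant D = b^2 - 4ac
Here a = 3, b = -7, c = 3
D = (-7)^2 - 4(3)(3) = 49 - 36 = 13

D = 13 > 0 but not a perfect square
The equation has 2 distinct real irrational roots.

Discriminant = 13, 2 distinct real irrational roots


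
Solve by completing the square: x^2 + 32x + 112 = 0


Start: x^2 + 32x + 112 = 0
Move constant: x^2 + 32x = -112
Half of 32 is 16, squared is 256
Add 256 to both sides: x^2 + 32x + 256 = 144
(x + 16)^2 = 144
x + 16 = ±12
x = -16 + 12 = -4 or x = -16 - 12 = -28

x = -28, x = -4


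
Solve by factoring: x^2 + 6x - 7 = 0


We need two numbers that multiply to -7 and add to 6.
Those numbers are -1 and 7 (since (-1) * 7 = -7 and (-1) + 7 = 6).
So x^2 + 6x - 7 = (x - 1)(x + 7) = 0
Setting each factor to zero: x = 1 or x = -7

x = -7, x = 1


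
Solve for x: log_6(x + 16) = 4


Convert to exponential form: x + 16 = 6^4 = 1296
x = 1296 - 16 = 1280
Check: log_6(1280 + 16) = log_6(1296) = log_6(1296) = 4 ✓

x = 1280


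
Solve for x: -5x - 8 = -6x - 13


Starting with: -5x - 8 = -6x - 13
Move all x terms to left: (-5 + 6)x = -13 + 8
Simplify: x = -5
Divide both sides by 1: x = -5

x = -5


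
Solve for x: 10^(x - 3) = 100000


Express both sides with the same base.
100000 = 10^5
Since the bases match, equate exponents: x - 3 = 5
So x = 5 - (-3) = 8

x = 8


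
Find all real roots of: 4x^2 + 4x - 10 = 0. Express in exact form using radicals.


Using the quadratic formula: x = (-b ± sqrt(b^2 - 4ac)) / (2a)
Here a = 4, b = 4, c = -10
Discriminant = b^2 - 4ac = 4^2 - 4(4)(-10) = 16 + 160 = 176
Since discriminant = 176 > 0, there are two real roots.
x = (-4 ± 4*sqrt(11)) / 8
Simplifying: x = (-1 ± sqrt(11)) / 2
Numerically: x ≈ 1.1583 or x ≈ -2.1583

x = (-1 + sqrt(11)) / 2 or x = (-1 - sqrt(11)) / 2


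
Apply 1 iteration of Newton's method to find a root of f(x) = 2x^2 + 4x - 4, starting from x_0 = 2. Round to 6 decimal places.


Newton's method: x_(n+1) = x_n - f(x_n)/f'(x_n)
f(x) = 2x^2 + 4x - 4
f'(x) = 4x + 4

Iteration 1:
  f(2.000000) = 12.000000
  f'(2.000000) = 12.000000
  x_1 = 2.000000 - (12.000000)/(12.000000) = 1.000000

x_1 = 1.000000


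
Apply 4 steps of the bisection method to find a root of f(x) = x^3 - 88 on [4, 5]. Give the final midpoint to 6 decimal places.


f(x) = x^3 - 88
f(4) = -24 < 0
f(5) = 37 > 0

Step 1: midpoint = (4.000000 + 5.000000)/2 = 4.500000
  f(4.500000) = 3.125000
  f(mid) > 0, so root is in [4.000000, 4.500000]

Step 2: midpoint = (4.000000 + 4.500000)/2 = 4.250000
  f(4.250000) = -11.234375
  f(mid) < 0, so root is in [4.250000, 4.500000]

Step 3: midpoint = (4.250000 + 4.500000)/2 = 4.375000
  f(4.375000) = -4.259766
  f(mid) < 0, so root is in [4.375000, 4.500000]

Step 4: midpoint = (4.375000 + 4.500000)/2 = 4.437500
  f(4.437500) = -0.619385
  f(mid) < 0, so root is in [4.437500, 4.500000]

midpoint = 4.437500


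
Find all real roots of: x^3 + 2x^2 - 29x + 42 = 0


Let p(x) = x^3 + 2x^2 - 29x + 42. By the rational root theorem (leading coefficient 1), any rational root is an integer divisor of 42: try ±1, ±2, ... in turn.
Test x = 1: value = 16 ≠ 0.
Test x = -1: value = 72 ≠ 0.
Test x = 2: value = 0 ✓, so (x - 2) is a factor.
Synthetic division by (x - 2): bring down 1; 1(2) + 2 = 4; 4(2) - 29 = -21; (-21)(2) + 42 = 0 → quotient x^2 + 4x - 21, remainder 0.
Solve the quadratic x^2 + 4x - 21 = 0: discriminant = 4^2 - 4(1)(-21) = 16 + 84 = 100.
sqrt(100) = 10, so x = (-4 ± 10)/2: x = 3 or x = -7.

x = -7, x = 2, x = 3


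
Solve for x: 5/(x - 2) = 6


Multiply both sides by (x - 2): 5 = 6(x - 2)
Distribute: 5 = 6x - 12
6x = 5 + 12 = 17
x = 17/6

x = 17/6


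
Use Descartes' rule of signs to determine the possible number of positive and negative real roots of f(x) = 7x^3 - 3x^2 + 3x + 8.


Descartes' rule of signs:

For positive roots, count sign changes in f(x) = 7x^3 - 3x^2 + 3x + 8:
Signs of coefficients: +, -, +, +
Number of sign changes: 2
Possible positive real roots: 2, 0

For negative roots, examine f(-x) = -7x^3 - 3x^2 - 3x + 8:
Signs of coefficients: -, -, -, +
Number of sign changes: 1
Possible negative real roots: 1

Positive roots: 2 or 0; Negative roots: 1


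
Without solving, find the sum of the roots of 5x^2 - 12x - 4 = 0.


By Vieta's formulas for ax^2 + bx + c = 0:
  Sum of roots = -b/a
  Product of roots = c/a

Here a = 5, b = -12, c = -4
Sum = -(-12)/5 = 12/5
Product = -4/5 = -4/5

Sum = 12/5


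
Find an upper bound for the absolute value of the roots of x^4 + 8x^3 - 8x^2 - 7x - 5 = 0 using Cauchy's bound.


Cauchy's bound: all roots r satisfy |r| <= 1 + max(|a_i/a_n|) for i = 0,...,n-1
where a_n is the leading coefficient.

Coefficients: [1, 8, -8, -7, -5]
Leading coefficient a_n = 1
Ratios |a_i/a_n|: 8, 8, 7, 5
Maximum ratio: 8
Cauchy's bound: |r| <= 1 + 8 = 9

Upper bound = 9


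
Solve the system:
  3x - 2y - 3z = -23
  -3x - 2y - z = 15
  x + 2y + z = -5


Using Cramer's rule. Expand each determinant along the first row.
D  = 3*[(-2)*1 - (-1)*2] - (-2)*[(-3)*1 - (-1)*1] + (-3)*[(-3)*2 - (-2)*1]
  = 3*(0) - (-2)*(-2) + (-3)*(-4) = 8
Dx = (-23)*[(-2)*1 - (-1)*2] - (-2)*[15*1 - (-1)*(-5)] + (-3)*[15*2 - (-2)*(-5)]
  = (-23)*(0) - (-2)*(10) + (-3)*(20) = -40
Dy = 3*[15*1 - (-1)*(-5)] - (-23)*[(-3)*1 - (-1)*1] + (-3)*[(-3)*(-5) - 15*1]
  = 3*(10) - (-23)*(-2) + (-3)*(0) = -16
Dz = 3*[(-2)*(-5) - 15*2] - (-2)*[(-3)*(-5) - 15*1] + (-23)*[(-3)*2 - (-2)*1]
  = 3*(-20) - (-2)*(0) + (-23)*(-4) = 32
x = Dx/D = -40/8 = -5, y = Dy/D = -16/8 = -2, z = Dz/D = 32/8 = 4
Check eq1: (3)(-5) + (-2)(-2) + (-3)(4) = -23 = -23 ✓
Check eq2: (-3)(-5) + (-2)(-2) + (-1)(4) = 15 = 15 ✓
Check eq3: (1)(-5) + (2)(-2) + (1)(4) = -5 = -5 ✓

x = -5, y = -2, z = 4


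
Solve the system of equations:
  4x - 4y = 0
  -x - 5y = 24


Using Cramer's rule:
Determinant D = (4)(-5) - (-1)(-4) = -20 - 4 = -24
Dx = (0)(-5) - (24)(-4) = 0 + 96 = 96
Dy = (4)(24) - (-1)(0) = 96 - 0 = 96
x = Dx/D = 96/-24 = -4
y = Dy/D = 96/-24 = -4

x = -4, y = -4


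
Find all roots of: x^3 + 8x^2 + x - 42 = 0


Let p(x) = x^3 + 8x^2 + x - 42. By the rational root theorem (leading coefficient 1), any rational root is an integer divisor of 42: try ±1, ±2, ... in turn.
Test x = 1: value = -32 ≠ 0.
Test x = -1: value = -36 ≠ 0.
Test x = 2: value = 0 ✓, so (x - 2) is a factor.
Synthetic division by (x - 2): bring down 1; 1(2) + 8 = 10; 10(2) + 1 = 21; 21(2) - 42 = 0 → quotient x^2 + 10x + 21, remainder 0.
Solve the quadratic x^2 + 10x + 21 = 0: discriminant = 10^2 - 4(1)(21) = 100 - 84 = 16.
sqrt(16) = 4, so x = (-10 ± 4)/2: x = -3 or x = -7.
Collecting all roots found:

x = -7, x = -3, x = 2


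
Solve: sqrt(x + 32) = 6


Square both sides: x + 32 = 6^2 = 36
x = 36 - 32 = 4
x = 4
Check: sqrt(1*4 + 32) = sqrt(36) = 6 ✓

x = 4


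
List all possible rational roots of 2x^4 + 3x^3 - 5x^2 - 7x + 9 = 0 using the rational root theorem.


Rational root theorem: possible roots are ±p/q where:
  p divides the constant term (9): p ∈ {1, 3, 9}
  q divides the leading coefficient (2): q ∈ {1, 2}

All possible rational roots: -9, -9/2, -3, -3/2, -1, -1/2, 1/2, 1, 3/2, 3, 9/2, 9

-9, -9/2, -3, -3/2, -1, -1/2, 1/2, 1, 3/2, 3, 9/2, 9


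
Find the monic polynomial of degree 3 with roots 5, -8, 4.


A monic polynomial with roots 5, -8, 4 is:
p(x) = (x - 5)(x + 8)(x - 4)
After multiplying by (x - 5): x - 5
After multiplying by (x + 8): x^2 + 3x - 40
After multiplying by (x - 4): x^3 - x^2 - 52x + 160

x^3 - x^2 - 52x + 160


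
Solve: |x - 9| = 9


An absolute value equation |expr| = 9 gives two cases:
Case 1: x - 9 = 9
  x = 18, so x = 18
Case 2: x - 9 = -9
  x = 0, so x = 0

x = 0, x = 18


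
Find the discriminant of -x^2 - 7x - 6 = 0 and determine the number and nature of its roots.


For ax^2 + bx + c = 0, discriminant D = b^2 - 4ac
Here a = -1, b = -7, c = -6
D = (-7)^2 - 4(-1)(-6) = 49 - 24 = 25

D = 25 > 0 and is a perfect square (sqrt = 5)
The equation has 2 distinct real rational roots.

Discriminant = 25, 2 distinct real rational roots


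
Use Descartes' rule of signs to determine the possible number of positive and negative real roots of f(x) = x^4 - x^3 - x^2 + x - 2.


Descartes' rule of signs:

For positive roots, count sign changes in f(x) = x^4 - x^3 - x^2 + x - 2:
Signs of coefficients: +, -, -, +, -
Number of sign changes: 3
Possible positive real roots: 3, 1

For negative roots, examine f(-x) = x^4 + x^3 - x^2 - x - 2:
Signs of coefficients: +, +, -, -, -
Number of sign changes: 1
Possible negative real roots: 1

Positive roots: 3 or 1; Negative roots: 1


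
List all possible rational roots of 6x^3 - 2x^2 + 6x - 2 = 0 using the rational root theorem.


Rational root theorem: possible roots are ±p/q where:
  p divides the constant term (-2): p ∈ {1, 2}
  q divides the leading coefficient (6): q ∈ {1, 2, 3, 6}

All possible rational roots: -2, -1, -2/3, -1/2, -1/3, -1/6, 1/6, 1/3, 1/2, 2/3, 1, 2

-2, -1, -2/3, -1/2, -1/3, -1/6, 1/6, 1/3, 1/2, 2/3, 1, 2


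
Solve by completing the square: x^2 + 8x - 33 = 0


Start: x^2 + 8x - 33 = 0
Move constant: x^2 + 8x = 33
Half of 8 is 4, squared is 16
Add 16 to both sides: x^2 + 8x + 16 = 49
(x + 4)^2 = 49
x + 4 = ±7
x = -4 + 7 = 3 or x = -4 - 7 = -11

x = -11, x = 3


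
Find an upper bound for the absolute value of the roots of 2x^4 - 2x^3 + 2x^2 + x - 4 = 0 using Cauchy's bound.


Cauchy's bound: all roots r satisfy |r| <= 1 + max(|a_i/a_n|) for i = 0,...,n-1
where a_n is the leading coefficient.

Coefficients: [2, -2, 2, 1, -4]
Leading coefficient a_n = 2
Ratios |a_i/a_n|: 1, 1, 1/2, 2
Maximum ratio: 2
Cauchy's bound: |r| <= 1 + 2 = 3

Upper bound = 3


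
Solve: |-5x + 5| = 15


An absolute value equation |expr| = 15 gives two cases:
Case 1: -5x + 5 = 15
  -5x = 10, so x = -2
Case 2: -5x + 5 = -15
  -5x = -20, so x = 4

x = -2, x = 4


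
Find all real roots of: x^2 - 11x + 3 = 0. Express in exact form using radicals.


Using the quadratic formula: x = (-b ± sqrt(b^2 - 4ac)) / (2a)
Here a = 1, b = -11, c = 3
Discriminant = b^2 - 4ac = (-11)^2 - 4(1)(3) = 121 - 12 = 109
Since discriminant = 109 > 0, there are two real roots.
x = (11 ± sqrt(109)) / 2
Numerically: x ≈ 10.7202 or x ≈ 0.2798

x = (11 + sqrt(109)) / 2 or x = (11 - sqrt(109)) / 2


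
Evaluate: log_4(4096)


We need the exponent such that 4^? = 4096
4^6 = 4096
Therefore log_4(4096) = 6

6


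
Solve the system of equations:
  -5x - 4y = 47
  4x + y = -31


Using Cramer's rule:
Determinant D = (-5)(1) - (4)(-4) = -5 + 16 = 11
Dx = (47)(1) - (-31)(-4) = 47 - 124 = -77
Dy = (-5)(-31) - (4)(47) = 155 - 188 = -33
x = Dx/D = -77/11 = -7
y = Dy/D = -33/11 = -3

x = -7, y = -3


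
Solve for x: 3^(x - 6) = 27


Express both sides with the same base.
27 = 3^3
Since the bases match, equate exponents: x - 6 = 3
So x = 3 - (-6) = 9

x = 9


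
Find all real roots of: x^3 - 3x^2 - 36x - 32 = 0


Let p(x) = x^3 - 3x^2 - 36x - 32. By the rational root theorem (leading coefficient 1), any rational root is an integer divisor of 32: try ±1, ±2, ... in turn.
Test x = 1: value = -70 ≠ 0.
Test x = -1: value = 0 ✓, so (x + 1) is a factor.
Synthetic division by (x + 1): bring down 1; 1(-1) - 3 = -4; (-4)(-1) - 36 = -32; (-32)(-1) - 32 = 0 → quotient x^2 - 4x - 32, remainder 0.
Solve the quadratic x^2 - 4x - 32 = 0: discriminant = (-4)^2 - 4(1)(-32) = 16 + 128 = 144.
sqrt(144) = 12, so x = (4 ± 12)/2: x = 8 or x = -4.

x = -4, x = -1, x = 8


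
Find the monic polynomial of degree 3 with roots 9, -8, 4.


A monic polynomial with roots 9, -8, 4 is:
p(x) = (x - 9)(x + 8)(x - 4)
After multiplying by (x - 9): x - 9
After multiplying by (x + 8): x^2 - x - 72
After multiplying by (x - 4): x^3 - 5x^2 - 68x + 288

x^3 - 5x^2 - 68x + 288


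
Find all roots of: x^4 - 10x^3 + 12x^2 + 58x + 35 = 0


Let p(x) = x^4 - 10x^3 + 12x^2 + 58x + 35. By the rational root theorem (leading coefficient 1), any rational root is an integer divisor of 35: try ±1, ±2, ... in turn.
Test x = 1: value = 96 ≠ 0.
Test x = -1: value = 0 ✓, so (x + 1) is a factor.
Synthetic division by (x + 1): bring down 1; 1(-1) - 10 = -11; (-11)(-1) + 12 = 23; 23(-1) + 58 = 35; 35(-1) + 35 = 0 → quotient x^3 - 11x^2 + 23x + 35, remainder 0.
Continue with the quotient x^3 - 11x^2 + 23x + 35 (candidates must divide 35; re-test x = -1 first in case it repeats).
Test x = -1: value = 0 ✓, so (x + 1) is a factor.
Synthetic division by (x + 1): bring down 1; 1(-1) - 11 = -12; (-12)(-1) + 23 = 35; 35(-1) + 35 = 0 → quotient x^2 - 12x + 35, remainder 0.
Solve the quadratic x^2 - 12x + 35 = 0: discriminant = (-12)^2 - 4(1)(35) = 144 - 140 = 4.
sqrt(4) = 2, so x = (12 ± 2)/2: x = 7 or x = 5.
Collecting all roots found:

x = -1 (multiplicity 2), x = 5, x = 7


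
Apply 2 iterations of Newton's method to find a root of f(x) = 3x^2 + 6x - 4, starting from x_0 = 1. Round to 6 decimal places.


Newton's method: x_(n+1) = x_n - f(x_n)/f'(x_n)
f(x) = 3x^2 + 6x - 4
f'(x) = 6x + 6

Iteration 1:
  f(1.000000) = 5.000000
  f'(1.000000) = 12.000000
  x_1 = 1.000000 - (5.000000)/(12.000000) = 0.583333

Iteration 2:
  f(0.583333) = 0.520833
  f'(0.583333) = 9.500000
  x_2 = 0.583333 - (0.520833)/(9.500000) = 0.528509

x_2 = 0.528509


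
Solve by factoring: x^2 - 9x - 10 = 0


We need two numbers that multiply to -10 and add to -9.
Those numbers are 1 and -10 (since 1 * (-10) = -10 and 1 + (-10) = -9).
So x^2 - 9x - 10 = (x + 1)(x - 10) = 0
Setting each factor to zero: x = -1 or x = 10

x = -1, x = 10
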